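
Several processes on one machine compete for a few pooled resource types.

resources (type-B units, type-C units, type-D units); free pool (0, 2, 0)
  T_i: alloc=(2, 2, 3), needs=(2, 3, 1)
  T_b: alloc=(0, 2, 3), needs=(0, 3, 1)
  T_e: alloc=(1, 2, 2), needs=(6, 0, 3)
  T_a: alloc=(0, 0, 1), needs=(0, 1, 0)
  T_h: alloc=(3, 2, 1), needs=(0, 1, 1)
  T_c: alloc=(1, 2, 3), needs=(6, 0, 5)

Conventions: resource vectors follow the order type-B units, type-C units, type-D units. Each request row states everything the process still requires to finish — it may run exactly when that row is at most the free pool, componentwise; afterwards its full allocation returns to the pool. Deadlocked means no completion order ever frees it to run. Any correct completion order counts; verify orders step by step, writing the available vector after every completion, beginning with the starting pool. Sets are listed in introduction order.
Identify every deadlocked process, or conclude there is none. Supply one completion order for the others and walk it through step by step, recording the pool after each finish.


Deadlocked set: T_e and T_c.
Key observation: type-B units is the bottleneck — with T_a, T_h, T_i, T_b done the pool holds (5, 8, 8), short of every remaining need.
The rest can finish in the order T_a, T_h, T_i, T_b. Verifying each step:
  pool = (0, 2, 0)
  T_a needs (0, 1, 0) <= (0, 2, 0) -> finishes; pool += (0, 0, 1) = (0, 2, 1)
  T_h needs (0, 1, 1) <= (0, 2, 1) -> finishes; pool += (3, 2, 1) = (3, 4, 2)
  T_i needs (2, 3, 1) <= (3, 4, 2) -> finishes; pool += (2, 2, 3) = (5, 6, 5)
  T_b needs (0, 3, 1) <= (5, 6, 5) -> finishes; pool += (0, 2, 3) = (5, 8, 8)
The stuck group stays short no matter what:
  T_e cannot run: need (6, 0, 3) vs free (5, 8, 8) (insufficient type-B units)
  T_c cannot run: need (6, 0, 5) vs free (5, 8, 8) (insufficient type-B units)


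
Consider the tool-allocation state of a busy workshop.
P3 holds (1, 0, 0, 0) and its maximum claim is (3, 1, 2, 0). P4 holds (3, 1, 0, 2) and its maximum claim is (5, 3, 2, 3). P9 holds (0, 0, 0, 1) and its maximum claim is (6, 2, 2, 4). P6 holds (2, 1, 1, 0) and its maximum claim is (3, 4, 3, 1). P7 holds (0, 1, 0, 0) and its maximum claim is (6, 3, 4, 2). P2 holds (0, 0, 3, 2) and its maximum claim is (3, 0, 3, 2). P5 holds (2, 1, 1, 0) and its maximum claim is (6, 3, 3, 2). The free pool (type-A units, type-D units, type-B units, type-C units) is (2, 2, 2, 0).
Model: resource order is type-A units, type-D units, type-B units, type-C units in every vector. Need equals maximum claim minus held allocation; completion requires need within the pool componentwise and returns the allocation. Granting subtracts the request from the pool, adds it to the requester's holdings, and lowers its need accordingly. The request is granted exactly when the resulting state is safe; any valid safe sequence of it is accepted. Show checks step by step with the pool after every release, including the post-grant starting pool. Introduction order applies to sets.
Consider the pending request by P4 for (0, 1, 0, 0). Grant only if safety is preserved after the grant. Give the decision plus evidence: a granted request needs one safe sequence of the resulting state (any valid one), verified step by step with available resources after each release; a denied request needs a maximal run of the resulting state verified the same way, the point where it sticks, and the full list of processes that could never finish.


GRANT — the state after the grant stays safe, e.g. via P3, P2, P4, P7, P6, P5, P9.
Key observation: with (2, 1, 2, 0) left after the transfer, P3 can run at once — the state stays safe.
Step-by-step check of the post-grant state:
  pool = (2, 1, 2, 0)
  P3: need (2, 1, 2, 0) fits (2, 1, 2, 0); releases (1, 0, 0, 0), pool now (3, 1, 2, 0)
  P2: need (3, 0, 0, 0) fits (3, 1, 2, 0); releases (0, 0, 3, 2), pool now (3, 1, 5, 2)
  P4: need (2, 1, 2, 1) fits (3, 1, 5, 2); releases (3, 2, 0, 2), pool now (6, 3, 5, 4)
  P7: need (6, 2, 4, 2) fits (6, 3, 5, 4); releases (0, 1, 0, 0), pool now (6, 4, 5, 4)
  P6: need (1, 3, 2, 1) fits (6, 4, 5, 4); releases (2, 1, 1, 0), pool now (8, 5, 6, 4)
  P5: need (4, 2, 2, 2) fits (8, 5, 6, 4); releases (2, 1, 1, 0), pool now (10, 6, 7, 4)
  P9: need (6, 2, 2, 3) fits (10, 6, 7, 4); releases (0, 0, 0, 1), pool now (10, 6, 7, 5)


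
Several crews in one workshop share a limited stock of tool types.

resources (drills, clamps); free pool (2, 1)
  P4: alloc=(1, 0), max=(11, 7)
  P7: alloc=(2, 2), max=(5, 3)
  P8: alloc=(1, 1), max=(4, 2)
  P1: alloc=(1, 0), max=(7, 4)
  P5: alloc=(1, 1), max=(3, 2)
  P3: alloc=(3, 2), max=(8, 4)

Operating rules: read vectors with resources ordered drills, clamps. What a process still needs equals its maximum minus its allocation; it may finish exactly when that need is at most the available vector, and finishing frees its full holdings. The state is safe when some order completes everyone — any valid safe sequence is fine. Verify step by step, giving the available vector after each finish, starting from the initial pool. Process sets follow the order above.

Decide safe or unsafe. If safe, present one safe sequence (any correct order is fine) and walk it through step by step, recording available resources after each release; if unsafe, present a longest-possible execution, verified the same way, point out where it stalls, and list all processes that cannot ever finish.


SAFE, for example via the order P5, P7, P8, P1, P3, P4.
Key observation: the first exact fit in this order is P5 — it needs (2, 1) with (2, 1) free, meeting a requested resource to the last unit.
Verifying each step:
  pool = (2, 1)
  run P5 (needs (2, 1), free (2, 1)); after release of (1, 1) the pool is (3, 2)
  run P7 (needs (3, 1), free (3, 2)); after release of (2, 2) the pool is (5, 4)
  run P8 (needs (3, 1), free (5, 4)); after release of (1, 1) the pool is (6, 5)
  run P1 (needs (6, 4), free (6, 5)); after release of (1, 0) the pool is (7, 5)
  run P3 (needs (5, 2), free (7, 5)); after release of (3, 2) the pool is (10, 7)
  run P4 (needs (10, 7), free (10, 7)); after release of (1, 0) the pool is (11, 7)


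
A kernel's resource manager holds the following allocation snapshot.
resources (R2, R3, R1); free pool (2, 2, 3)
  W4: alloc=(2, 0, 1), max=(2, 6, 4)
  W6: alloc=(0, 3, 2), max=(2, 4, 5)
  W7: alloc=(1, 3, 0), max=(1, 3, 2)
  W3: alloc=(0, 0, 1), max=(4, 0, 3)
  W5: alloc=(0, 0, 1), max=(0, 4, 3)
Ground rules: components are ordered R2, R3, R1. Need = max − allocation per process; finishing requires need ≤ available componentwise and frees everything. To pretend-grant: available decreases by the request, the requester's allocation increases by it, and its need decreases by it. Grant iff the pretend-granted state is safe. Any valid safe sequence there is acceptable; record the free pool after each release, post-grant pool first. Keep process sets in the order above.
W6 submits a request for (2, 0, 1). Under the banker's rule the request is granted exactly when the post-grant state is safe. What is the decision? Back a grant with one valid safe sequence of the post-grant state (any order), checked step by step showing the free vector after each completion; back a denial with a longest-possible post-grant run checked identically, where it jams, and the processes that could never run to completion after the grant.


GRANT: granting preserves safety; a valid post-grant sequence is W6, W7, W4, W3, W5.
Key observation: after the grant the pool drops to (0, 2, 2), which still lets W6 finish first and unwind the rest.
Verifying the post-grant state step by step:
  pool = (0, 2, 2)
  W6: need (0, 1, 2) fits (0, 2, 2); releases (2, 3, 3), pool now (2, 5, 5)
  W7: need (0, 0, 2) fits (2, 5, 5); releases (1, 3, 0), pool now (3, 8, 5)
  W4: need (0, 6, 3) fits (3, 8, 5); releases (2, 0, 1), pool now (5, 8, 6)
  W3: need (4, 0, 2) fits (5, 8, 6); releases (0, 0, 1), pool now (5, 8, 7)
  W5: need (0, 4, 2) fits (5, 8, 7); releases (0, 0, 1), pool now (5, 8, 8)


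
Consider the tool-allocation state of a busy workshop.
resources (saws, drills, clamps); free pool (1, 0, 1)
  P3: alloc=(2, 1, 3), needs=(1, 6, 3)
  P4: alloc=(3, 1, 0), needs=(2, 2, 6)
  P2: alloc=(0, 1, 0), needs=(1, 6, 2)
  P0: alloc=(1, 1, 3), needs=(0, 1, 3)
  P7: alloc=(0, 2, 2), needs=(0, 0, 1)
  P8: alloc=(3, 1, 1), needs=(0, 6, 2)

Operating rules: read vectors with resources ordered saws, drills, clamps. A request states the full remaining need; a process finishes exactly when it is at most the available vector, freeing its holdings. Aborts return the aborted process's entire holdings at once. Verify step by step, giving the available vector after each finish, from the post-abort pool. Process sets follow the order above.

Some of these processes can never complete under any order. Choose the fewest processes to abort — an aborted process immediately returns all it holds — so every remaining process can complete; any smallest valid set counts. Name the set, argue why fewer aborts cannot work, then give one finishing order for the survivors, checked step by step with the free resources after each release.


Abort P2 and P8.
Key observation: no ordering could ever have run P3 before the abort of P2 and P8; with (3, 2, 1) back in the pool it fits at step 4.
Minimality, checking each single-abort alternative: P3 alone leaves P2 blocked (short on drills); P4 alone leaves P3 blocked (short on drills); P2 alone leaves P3 blocked (short on drills); P0 alone leaves P3 blocked (short on drills); P7 alone leaves P3 blocked (short on drills); P8 alone leaves P3 blocked (short on drills).
One survivor order: P7, P0, P4, P3. Walking it through (post-abort pool first):
  pool = (4, 2, 2)
  P7 needs (0, 0, 1) <= (4, 2, 2) -> finishes; pool += (0, 2, 2) = (4, 4, 4)
  P0 needs (0, 1, 3) <= (4, 4, 4) -> finishes; pool += (1, 1, 3) = (5, 5, 7)
  P4 needs (2, 2, 6) <= (5, 5, 7) -> finishes; pool += (3, 1, 0) = (8, 6, 7)
  P3 needs (1, 6, 3) <= (8, 6, 7) -> finishes; pool += (2, 1, 3) = (10, 7, 10)


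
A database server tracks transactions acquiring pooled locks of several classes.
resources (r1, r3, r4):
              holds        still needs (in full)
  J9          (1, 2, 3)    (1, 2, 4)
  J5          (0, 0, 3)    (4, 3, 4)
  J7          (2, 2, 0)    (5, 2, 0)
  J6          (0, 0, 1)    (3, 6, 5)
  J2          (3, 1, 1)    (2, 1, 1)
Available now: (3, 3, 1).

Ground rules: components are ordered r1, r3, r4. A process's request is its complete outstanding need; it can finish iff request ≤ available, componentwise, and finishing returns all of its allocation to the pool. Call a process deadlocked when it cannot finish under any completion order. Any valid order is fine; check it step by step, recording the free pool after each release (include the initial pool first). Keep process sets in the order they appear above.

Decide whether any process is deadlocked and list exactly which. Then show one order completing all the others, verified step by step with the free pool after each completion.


The deadlocked set is J9, J5 and J6.
Key observation: the wall is r4: completing J2, J7 brings the pool only to (8, 6, 2), and all the rest need more.
The rest can finish in the order J2, J7. Walking it through:
  pool = (3, 3, 1)
  run J2 (needs (2, 1, 1), free (3, 3, 1)); after release of (3, 1, 1) the pool is (6, 4, 2)
  run J7 (needs (5, 2, 0), free (6, 4, 2)); after release of (2, 2, 0) the pool is (8, 6, 2)
None of the blocked processes ever fits:
  J9 cannot run: need (1, 2, 4) vs free (8, 6, 2) (insufficient r4)
  J5 cannot run: need (4, 3, 4) vs free (8, 6, 2) (insufficient r4)
  J6 cannot run: need (3, 6, 5) vs free (8, 6, 2) (insufficient r4)


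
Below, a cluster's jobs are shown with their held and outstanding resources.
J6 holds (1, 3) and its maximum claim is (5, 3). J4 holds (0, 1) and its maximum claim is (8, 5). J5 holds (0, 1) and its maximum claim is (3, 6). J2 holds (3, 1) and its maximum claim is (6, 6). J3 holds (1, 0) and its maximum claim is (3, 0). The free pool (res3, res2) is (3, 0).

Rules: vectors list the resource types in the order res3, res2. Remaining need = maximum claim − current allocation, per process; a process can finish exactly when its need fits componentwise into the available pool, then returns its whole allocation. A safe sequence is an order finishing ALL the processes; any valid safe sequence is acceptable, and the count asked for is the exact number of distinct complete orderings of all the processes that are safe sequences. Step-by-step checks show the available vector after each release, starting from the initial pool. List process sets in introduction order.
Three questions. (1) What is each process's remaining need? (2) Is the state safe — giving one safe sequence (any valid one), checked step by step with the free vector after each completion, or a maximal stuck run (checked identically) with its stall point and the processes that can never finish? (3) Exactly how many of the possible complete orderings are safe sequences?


(1) Outstanding need per process (order res3, res2):
  J6: (4, 0)
  J4: (8, 4)
  J5: (3, 5)
  J2: (3, 5)
  J3: (2, 0)
(2) UNSAFE.
Key observation: no order helps: past J3, J6, the free pool tops out at (5, 3), below what each blocked process needs in res2.
The run J3, J6 cannot be extended any further. Step-by-step check:
  pool = (3, 0)
  J3 needs (2, 0) <= (3, 0) -> finishes; pool += (1, 0) = (4, 0)
  J6 needs (4, 0) <= (4, 0) -> finishes; pool += (1, 3) = (5, 3)
  J4 still needs (8, 4) but only (5, 3) is free — short on res3 and res2
  J5 still needs (3, 5) but only (5, 3) is free — short on res2
  J2 still needs (3, 5) but only (5, 3) is free — short on res2
Processes that can never finish: J4, J5 and J2.
(3) Exactly 0 of the possible complete orderings are safe sequences.


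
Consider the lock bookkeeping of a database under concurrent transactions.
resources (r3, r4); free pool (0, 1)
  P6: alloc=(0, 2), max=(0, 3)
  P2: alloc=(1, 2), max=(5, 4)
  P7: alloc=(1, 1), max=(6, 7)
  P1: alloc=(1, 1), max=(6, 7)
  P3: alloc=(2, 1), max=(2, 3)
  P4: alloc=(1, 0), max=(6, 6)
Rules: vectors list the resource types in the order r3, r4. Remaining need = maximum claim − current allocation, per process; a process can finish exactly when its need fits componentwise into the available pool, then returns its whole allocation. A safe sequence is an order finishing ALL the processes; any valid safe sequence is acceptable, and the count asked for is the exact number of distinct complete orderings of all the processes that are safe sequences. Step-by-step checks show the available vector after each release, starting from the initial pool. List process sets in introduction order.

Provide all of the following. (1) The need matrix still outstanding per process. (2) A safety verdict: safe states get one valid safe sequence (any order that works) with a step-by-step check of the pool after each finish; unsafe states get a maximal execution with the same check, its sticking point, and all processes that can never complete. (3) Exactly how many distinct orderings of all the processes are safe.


(1) Need matrix, components ordered r3, r4:
  P6: (0, 1)
  P2: (4, 2)
  P7: (5, 6)
  P1: (5, 6)
  P3: (0, 2)
  P4: (5, 6)
(2) The state is UNSAFE.
Key observation: P6, P3 can finish, but then (2, 4) is all there is, and the blocked group's r3 demands exceed it.
Going as far as possible: P6, P3; after that, nothing fits. Step-by-step check:
  pool = (0, 1)
  P6: need (0, 1) fits (0, 1); releases (0, 2), pool now (0, 3)
  P3: need (0, 2) fits (0, 3); releases (2, 1), pool now (2, 4)
  P2 cannot run: need (4, 2) vs free (2, 4) (insufficient r3)
  P7 cannot run: need (5, 6) vs free (2, 4) (insufficient r3 and r4)
  P1 cannot run: need (5, 6) vs free (2, 4) (insufficient r3 and r4)
  P4 cannot run: need (5, 6) vs free (2, 4) (insufficient r3 and r4)
Permanently blocked: P2, P7, P1 and P4.
(3) The exact count: 0 of the possible complete orderings are safe sequences.


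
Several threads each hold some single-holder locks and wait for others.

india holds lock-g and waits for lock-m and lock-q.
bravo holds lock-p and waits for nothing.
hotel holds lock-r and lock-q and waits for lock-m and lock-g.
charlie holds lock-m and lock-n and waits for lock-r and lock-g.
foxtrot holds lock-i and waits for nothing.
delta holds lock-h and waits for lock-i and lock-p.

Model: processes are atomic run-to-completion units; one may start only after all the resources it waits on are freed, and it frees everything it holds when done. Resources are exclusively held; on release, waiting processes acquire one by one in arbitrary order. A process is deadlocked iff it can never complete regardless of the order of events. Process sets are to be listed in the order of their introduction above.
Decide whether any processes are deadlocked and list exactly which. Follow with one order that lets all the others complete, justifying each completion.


Deadlocked set: india, hotel and charlie.
Key observation: the wait chain closes on itself along india -> hotel -> india; charlie is caught in further circular waits.
A valid finishing order for the others: foxtrot, bravo, delta.
Check, step by step:
  foxtrot: no waits; runs immediately, freeing lock-i
  bravo: no waits; runs immediately, freeing lock-p
  delta: everything it awaited (lock-i and lock-p) is free; runs, freeing lock-h


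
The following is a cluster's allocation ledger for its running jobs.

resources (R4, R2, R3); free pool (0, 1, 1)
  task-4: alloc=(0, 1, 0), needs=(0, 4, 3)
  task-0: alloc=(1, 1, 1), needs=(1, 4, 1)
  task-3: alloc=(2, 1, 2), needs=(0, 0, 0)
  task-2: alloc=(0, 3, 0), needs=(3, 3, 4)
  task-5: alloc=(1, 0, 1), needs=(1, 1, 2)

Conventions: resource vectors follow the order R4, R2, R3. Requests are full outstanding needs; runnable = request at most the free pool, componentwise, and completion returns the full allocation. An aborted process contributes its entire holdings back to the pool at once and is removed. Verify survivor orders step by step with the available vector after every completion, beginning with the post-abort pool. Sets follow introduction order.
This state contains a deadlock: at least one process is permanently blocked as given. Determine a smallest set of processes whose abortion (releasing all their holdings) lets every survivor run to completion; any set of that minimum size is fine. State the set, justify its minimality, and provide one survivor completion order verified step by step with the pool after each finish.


The answer: abort task-2.
Key observation: task-0 could never have finished before the abort; with (0, 3, 0) returned by task-2, it fits at step 3.
No smaller set exists: with zero aborts the deadlock remains.
One survivor order: task-3, task-5, task-0, task-4. Check, step by step (post-abort pool first):
  pool = (0, 4, 1)
  run task-3 (needs (0, 0, 0), free (0, 4, 1)); after release of (2, 1, 2) the pool is (2, 5, 3)
  run task-5 (needs (1, 1, 2), free (2, 5, 3)); after release of (1, 0, 1) the pool is (3, 5, 4)
  run task-0 (needs (1, 4, 1), free (3, 5, 4)); after release of (1, 1, 1) the pool is (4, 6, 5)
  run task-4 (needs (0, 4, 3), free (4, 6, 5)); after release of (0, 1, 0) the pool is (4, 7, 5)


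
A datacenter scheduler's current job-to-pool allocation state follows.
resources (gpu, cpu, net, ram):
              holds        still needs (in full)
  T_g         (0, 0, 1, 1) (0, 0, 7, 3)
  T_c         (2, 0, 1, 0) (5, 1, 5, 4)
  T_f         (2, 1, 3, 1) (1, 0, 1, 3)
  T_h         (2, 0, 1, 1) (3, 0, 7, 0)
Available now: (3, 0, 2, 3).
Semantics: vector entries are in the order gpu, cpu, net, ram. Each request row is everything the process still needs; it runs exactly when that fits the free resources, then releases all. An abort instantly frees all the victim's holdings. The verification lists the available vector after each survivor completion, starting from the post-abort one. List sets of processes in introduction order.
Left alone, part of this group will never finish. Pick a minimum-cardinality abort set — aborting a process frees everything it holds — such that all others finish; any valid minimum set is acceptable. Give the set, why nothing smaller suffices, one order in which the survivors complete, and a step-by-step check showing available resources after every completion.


Minimum abort set: T_h.
Key observation: aborting T_h returns (2, 0, 1, 1), and T_g — hopeless before — runs at step 3 with the returned capacity in the pool.
Minimality: the empty abort set fails — the state is deadlocked as it stands.
Survivors finish in the order: T_f, T_c, T_g. Walking it through (pool after the aborts first):
  pool = (5, 0, 3, 4)
  run T_f (needs (1, 0, 1, 3), free (5, 0, 3, 4)); after release of (2, 1, 3, 1) the pool is (7, 1, 6, 5)
  run T_c (needs (5, 1, 5, 4), free (7, 1, 6, 5)); after release of (2, 0, 1, 0) the pool is (9, 1, 7, 5)
  run T_g (needs (0, 0, 7, 3), free (9, 1, 7, 5)); after release of (0, 0, 1, 1) the pool is (9, 1, 8, 6)


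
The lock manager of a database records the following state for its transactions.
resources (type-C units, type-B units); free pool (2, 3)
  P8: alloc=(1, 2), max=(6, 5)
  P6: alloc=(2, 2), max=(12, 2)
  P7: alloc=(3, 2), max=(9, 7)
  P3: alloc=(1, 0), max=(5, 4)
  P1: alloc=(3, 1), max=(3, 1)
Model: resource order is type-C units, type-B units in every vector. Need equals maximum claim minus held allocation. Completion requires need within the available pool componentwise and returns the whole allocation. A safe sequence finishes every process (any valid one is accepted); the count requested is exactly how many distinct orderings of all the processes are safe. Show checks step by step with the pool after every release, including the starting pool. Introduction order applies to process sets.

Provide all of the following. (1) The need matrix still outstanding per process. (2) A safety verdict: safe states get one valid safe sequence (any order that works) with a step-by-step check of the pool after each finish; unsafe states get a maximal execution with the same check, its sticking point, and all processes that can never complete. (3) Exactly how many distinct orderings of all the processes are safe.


(1) Outstanding need per process (order type-C units, type-B units):
  P8: (5, 3)
  P6: (10, 0)
  P7: (6, 5)
  P3: (4, 4)
  P1: (0, 0)
(2) SAFE — a valid safe sequence is P1, P8, P3, P7, P6.
Key observation: the order's first zero-slack moment is P8 ((5, 3) needed, (5, 4) free — a requested resource with nothing to spare).
Verifying each step:
  pool = (2, 3)
  P1: need (0, 0) fits (2, 3); releases (3, 1), pool now (5, 4)
  P8: need (5, 3) fits (5, 4); releases (1, 2), pool now (6, 6)
  P3: need (4, 4) fits (6, 6); releases (1, 0), pool now (7, 6)
  P7: need (6, 5) fits (7, 6); releases (3, 2), pool now (10, 8)
  P6: need (10, 0) fits (10, 8); releases (2, 2), pool now (12, 10)
(3) Exactly 3 of the possible complete orderings are safe sequences.


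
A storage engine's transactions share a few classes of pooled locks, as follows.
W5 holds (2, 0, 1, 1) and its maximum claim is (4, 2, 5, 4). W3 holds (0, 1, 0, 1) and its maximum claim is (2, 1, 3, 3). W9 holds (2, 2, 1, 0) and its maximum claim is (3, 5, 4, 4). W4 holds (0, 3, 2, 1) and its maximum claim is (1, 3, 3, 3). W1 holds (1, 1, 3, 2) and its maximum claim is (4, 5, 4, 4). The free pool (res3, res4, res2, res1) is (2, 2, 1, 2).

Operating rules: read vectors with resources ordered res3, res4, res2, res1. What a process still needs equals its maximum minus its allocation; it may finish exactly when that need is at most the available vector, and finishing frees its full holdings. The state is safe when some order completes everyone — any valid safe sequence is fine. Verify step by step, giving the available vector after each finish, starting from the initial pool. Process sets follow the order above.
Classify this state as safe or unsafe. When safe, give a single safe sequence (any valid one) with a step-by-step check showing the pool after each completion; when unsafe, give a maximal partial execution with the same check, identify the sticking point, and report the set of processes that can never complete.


SAFE, for example via the order W4, W3, W9, W5, W1.
Key observation: the first exact fit in this order is W4 — it needs (1, 0, 1, 2) with (2, 2, 1, 2) free, meeting a requested resource to the last unit.
Step-by-step check:
  pool = (2, 2, 1, 2)
  run W4 (needs (1, 0, 1, 2), free (2, 2, 1, 2)); after release of (0, 3, 2, 1) the pool is (2, 5, 3, 3)
  run W3 (needs (2, 0, 3, 2), free (2, 5, 3, 3)); after release of (0, 1, 0, 1) the pool is (2, 6, 3, 4)
  run W9 (needs (1, 3, 3, 4), free (2, 6, 3, 4)); after release of (2, 2, 1, 0) the pool is (4, 8, 4, 4)
  run W5 (needs (2, 2, 4, 3), free (4, 8, 4, 4)); after release of (2, 0, 1, 1) the pool is (6, 8, 5, 5)
  run W1 (needs (3, 4, 1, 2), free (6, 8, 5, 5)); after release of (1, 1, 3, 2) the pool is (7, 9, 8, 7)


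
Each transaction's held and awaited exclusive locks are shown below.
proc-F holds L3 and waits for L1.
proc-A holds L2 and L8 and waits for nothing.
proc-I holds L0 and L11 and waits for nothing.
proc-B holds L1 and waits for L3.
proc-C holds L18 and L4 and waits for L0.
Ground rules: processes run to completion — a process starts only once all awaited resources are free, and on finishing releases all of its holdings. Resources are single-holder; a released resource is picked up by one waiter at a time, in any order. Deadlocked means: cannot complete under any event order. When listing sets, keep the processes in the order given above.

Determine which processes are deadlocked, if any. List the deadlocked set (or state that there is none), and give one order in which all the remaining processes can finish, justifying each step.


Deadlocked set: proc-F and proc-B.
Key observation: nobody on the ring proc-F -> proc-B -> proc-F can start until another member finishes, which never happens; no other process is dragged down with it.
The rest can finish in the order proc-I, proc-A, proc-C.
Verifying each step:
  proc-I waits on nothing -> runs at once and releases L0 and L11
  proc-A waits on nothing -> runs at once and releases L2 and L8
  run proc-C (all its waits — L0 — are resolved); releases L18 and L4


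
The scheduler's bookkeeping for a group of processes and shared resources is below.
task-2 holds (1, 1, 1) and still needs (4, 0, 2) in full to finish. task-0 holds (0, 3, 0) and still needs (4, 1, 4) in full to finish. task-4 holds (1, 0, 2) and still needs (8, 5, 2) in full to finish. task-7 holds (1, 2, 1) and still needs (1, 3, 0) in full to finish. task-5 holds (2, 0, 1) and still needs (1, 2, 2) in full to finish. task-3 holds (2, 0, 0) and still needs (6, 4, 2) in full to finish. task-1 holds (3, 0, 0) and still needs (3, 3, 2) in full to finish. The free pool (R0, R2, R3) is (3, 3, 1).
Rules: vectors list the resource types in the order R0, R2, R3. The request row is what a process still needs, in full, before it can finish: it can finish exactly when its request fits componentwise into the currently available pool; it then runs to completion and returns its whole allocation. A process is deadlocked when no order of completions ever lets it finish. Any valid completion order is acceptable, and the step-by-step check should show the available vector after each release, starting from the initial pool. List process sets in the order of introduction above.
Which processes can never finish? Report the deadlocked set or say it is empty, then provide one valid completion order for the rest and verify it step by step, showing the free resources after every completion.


No process is deadlocked.
Key observation: task-7 leads a chain of completions in which each release enables another process.
A valid finishing order for the others: task-7, task-5, task-3, task-2, task-1, task-0, task-4. Step-by-step check:
  pool = (3, 3, 1)
  run task-7 (needs (1, 3, 0), free (3, 3, 1)); after release of (1, 2, 1) the pool is (4, 5, 2)
  run task-5 (needs (1, 2, 2), free (4, 5, 2)); after release of (2, 0, 1) the pool is (6, 5, 3)
  run task-3 (needs (6, 4, 2), free (6, 5, 3)); after release of (2, 0, 0) the pool is (8, 5, 3)
  run task-2 (needs (4, 0, 2), free (8, 5, 3)); after release of (1, 1, 1) the pool is (9, 6, 4)
  run task-1 (needs (3, 3, 2), free (9, 6, 4)); after release of (3, 0, 0) the pool is (12, 6, 4)
  run task-0 (needs (4, 1, 4), free (12, 6, 4)); after release of (0, 3, 0) the pool is (12, 9, 4)
  run task-4 (needs (8, 5, 2), free (12, 9, 4)); after release of (1, 0, 2) the pool is (13, 9, 6)


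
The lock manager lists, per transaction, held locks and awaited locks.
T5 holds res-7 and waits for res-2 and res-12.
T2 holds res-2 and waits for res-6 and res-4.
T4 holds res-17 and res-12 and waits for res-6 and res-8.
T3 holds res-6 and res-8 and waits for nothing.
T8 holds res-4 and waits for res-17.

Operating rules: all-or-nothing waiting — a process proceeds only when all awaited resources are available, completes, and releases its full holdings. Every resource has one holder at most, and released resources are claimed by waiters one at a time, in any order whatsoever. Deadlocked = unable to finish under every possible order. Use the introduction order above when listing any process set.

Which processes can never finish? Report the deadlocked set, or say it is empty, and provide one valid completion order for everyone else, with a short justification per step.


Nothing here is deadlocked.
Key observation: there is no circular wait here — follow any chain and it reaches a process that is free to run now.
A valid finishing order for the others: T3, T4, T8, T2, T5.
Verifying each step:
  run T3 (it waits on nothing); releases res-6 and res-8
  T4 waits on res-6 and res-8 — all released -> runs and releases res-17 and res-12
  T8 waits on res-17 — all released -> runs and releases res-4
  T2 waits on res-6 and res-4 — all released -> runs and releases res-2
  T5 waits on res-2 and res-12 — all released -> runs and releases res-7


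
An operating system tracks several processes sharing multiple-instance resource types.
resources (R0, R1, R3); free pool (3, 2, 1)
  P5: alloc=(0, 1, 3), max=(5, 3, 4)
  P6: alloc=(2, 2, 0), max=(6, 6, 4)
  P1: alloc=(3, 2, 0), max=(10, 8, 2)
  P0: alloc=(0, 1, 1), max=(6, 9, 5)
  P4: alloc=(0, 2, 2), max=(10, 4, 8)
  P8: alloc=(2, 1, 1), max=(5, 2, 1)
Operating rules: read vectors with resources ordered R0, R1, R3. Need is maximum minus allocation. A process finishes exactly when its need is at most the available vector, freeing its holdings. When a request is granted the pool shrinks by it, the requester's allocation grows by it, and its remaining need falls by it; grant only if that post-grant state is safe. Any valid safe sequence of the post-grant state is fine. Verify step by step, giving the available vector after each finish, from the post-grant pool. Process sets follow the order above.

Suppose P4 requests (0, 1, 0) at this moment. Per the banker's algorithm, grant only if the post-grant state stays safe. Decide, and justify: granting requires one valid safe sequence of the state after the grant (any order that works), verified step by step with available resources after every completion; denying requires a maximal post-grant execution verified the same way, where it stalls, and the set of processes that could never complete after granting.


DENY. Granting would leave the state unsafe.
Key observation: after P8, P5 the pool peaks at (5, 3, 5), and each blocked process is short somewhere: P6 on R1; P1 on R0, R1; P0 on R0, R1; P4 on R0, R3.
On the post-grant state, P8, P5 is a maximal run — nothing extends it. Verifying each step:
  pool = (3, 1, 1)
  P8: need (3, 1, 0) fits (3, 1, 1); releases (2, 1, 1), pool now (5, 2, 2)
  P5: need (5, 2, 1) fits (5, 2, 2); releases (0, 1, 3), pool now (5, 3, 5)
  blocked: P6 wants (4, 4, 4), pool (5, 3, 5) — not enough R1
  blocked: P1 wants (7, 6, 2), pool (5, 3, 5) — not enough R0 and R1
  blocked: P0 wants (6, 8, 4), pool (5, 3, 5) — not enough R0 and R1
  blocked: P4 wants (10, 1, 6), pool (5, 3, 5) — not enough R0 and R3
Had the request been granted, P6, P1, P0 and P4 could never finish.


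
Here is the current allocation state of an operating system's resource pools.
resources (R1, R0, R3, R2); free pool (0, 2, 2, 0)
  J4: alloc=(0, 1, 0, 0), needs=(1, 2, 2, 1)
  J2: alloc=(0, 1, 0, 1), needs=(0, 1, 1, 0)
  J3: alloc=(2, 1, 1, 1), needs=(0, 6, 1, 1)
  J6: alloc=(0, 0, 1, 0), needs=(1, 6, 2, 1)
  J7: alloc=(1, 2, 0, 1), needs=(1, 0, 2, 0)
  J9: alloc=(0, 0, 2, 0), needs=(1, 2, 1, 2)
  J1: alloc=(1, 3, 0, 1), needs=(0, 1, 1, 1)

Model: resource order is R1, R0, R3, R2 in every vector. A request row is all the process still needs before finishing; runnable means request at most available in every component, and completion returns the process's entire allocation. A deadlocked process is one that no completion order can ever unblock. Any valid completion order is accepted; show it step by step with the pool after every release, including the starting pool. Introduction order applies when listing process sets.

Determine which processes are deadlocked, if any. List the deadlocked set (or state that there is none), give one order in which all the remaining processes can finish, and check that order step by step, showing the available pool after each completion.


No process is deadlocked.
Key observation: beginning at J2, releases accumulate fast enough that every process eventually fits.
A valid finishing order for the others: J2, J1, J4, J7, J6, J3, J9. Walking it through:
  pool = (0, 2, 2, 0)
  J2: need (0, 1, 1, 0) fits (0, 2, 2, 0); releases (0, 1, 0, 1), pool now (0, 3, 2, 1)
  J1: need (0, 1, 1, 1) fits (0, 3, 2, 1); releases (1, 3, 0, 1), pool now (1, 6, 2, 2)
  J4: need (1, 2, 2, 1) fits (1, 6, 2, 2); releases (0, 1, 0, 0), pool now (1, 7, 2, 2)
  J7: need (1, 0, 2, 0) fits (1, 7, 2, 2); releases (1, 2, 0, 1), pool now (2, 9, 2, 3)
  J6: need (1, 6, 2, 1) fits (2, 9, 2, 3); releases (0, 0, 1, 0), pool now (2, 9, 3, 3)
  J3: need (0, 6, 1, 1) fits (2, 9, 3, 3); releases (2, 1, 1, 1), pool now (4, 10, 4, 4)
  J9: need (1, 2, 1, 2) fits (4, 10, 4, 4); releases (0, 0, 2, 0), pool now (4, 10, 6, 4)


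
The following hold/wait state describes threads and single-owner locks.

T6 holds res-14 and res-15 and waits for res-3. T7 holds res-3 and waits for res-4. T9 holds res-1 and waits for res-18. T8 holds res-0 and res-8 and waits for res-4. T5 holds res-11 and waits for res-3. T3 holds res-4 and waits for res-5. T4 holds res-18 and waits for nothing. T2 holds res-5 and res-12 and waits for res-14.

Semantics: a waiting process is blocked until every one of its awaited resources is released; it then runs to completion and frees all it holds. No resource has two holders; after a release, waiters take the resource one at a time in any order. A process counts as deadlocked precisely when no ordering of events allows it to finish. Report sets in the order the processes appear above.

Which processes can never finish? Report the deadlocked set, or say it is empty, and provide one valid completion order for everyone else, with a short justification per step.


Deadlocked: T6, T7, T8, T5, T3 and T2.
Key observation: the loop T6 -> T7 -> T3 -> T2 -> T6 blocks itself forever; T8 and T5 wait into the deadlock from upstream.
One completion order for the rest: T4, T9.
Verifying each step:
  T4 waits on nothing -> runs at once and releases res-18
  T9: everything it awaited (res-18) is free; runs, freeing res-1


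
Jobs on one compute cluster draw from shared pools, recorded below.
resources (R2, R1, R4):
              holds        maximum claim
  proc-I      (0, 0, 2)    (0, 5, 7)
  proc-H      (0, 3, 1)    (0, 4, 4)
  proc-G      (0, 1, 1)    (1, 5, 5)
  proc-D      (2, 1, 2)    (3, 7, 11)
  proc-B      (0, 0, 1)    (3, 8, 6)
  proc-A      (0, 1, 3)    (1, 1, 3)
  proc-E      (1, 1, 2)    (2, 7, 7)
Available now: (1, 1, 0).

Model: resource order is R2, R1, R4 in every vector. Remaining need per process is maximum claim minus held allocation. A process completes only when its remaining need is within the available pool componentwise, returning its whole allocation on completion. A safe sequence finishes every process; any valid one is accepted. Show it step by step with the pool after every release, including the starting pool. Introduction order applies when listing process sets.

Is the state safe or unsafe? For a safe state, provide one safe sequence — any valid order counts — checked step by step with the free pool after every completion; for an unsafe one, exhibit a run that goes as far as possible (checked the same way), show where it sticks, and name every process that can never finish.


SAFE. One safe sequence: proc-A, proc-H, proc-G, proc-E, proc-I, proc-D, proc-B.
Key observation: reading the order forward, proc-A is the first process whose need (1, 0, 0) meets the free pool (1, 1, 0) exactly on a resource it requests.
Walking it through:
  pool = (1, 1, 0)
  proc-A needs (1, 0, 0) <= (1, 1, 0) -> finishes; pool += (0, 1, 3) = (1, 2, 3)
  proc-H needs (0, 1, 3) <= (1, 2, 3) -> finishes; pool += (0, 3, 1) = (1, 5, 4)
  proc-G needs (1, 4, 4) <= (1, 5, 4) -> finishes; pool += (0, 1, 1) = (1, 6, 5)
  proc-E needs (1, 6, 5) <= (1, 6, 5) -> finishes; pool += (1, 1, 2) = (2, 7, 7)
  proc-I needs (0, 5, 5) <= (2, 7, 7) -> finishes; pool += (0, 0, 2) = (2, 7, 9)
  proc-D needs (1, 6, 9) <= (2, 7, 9) -> finishes; pool += (2, 1, 2) = (4, 8, 11)
  proc-B needs (3, 8, 5) <= (4, 8, 11) -> finishes; pool += (0, 0, 1) = (4, 8, 12)


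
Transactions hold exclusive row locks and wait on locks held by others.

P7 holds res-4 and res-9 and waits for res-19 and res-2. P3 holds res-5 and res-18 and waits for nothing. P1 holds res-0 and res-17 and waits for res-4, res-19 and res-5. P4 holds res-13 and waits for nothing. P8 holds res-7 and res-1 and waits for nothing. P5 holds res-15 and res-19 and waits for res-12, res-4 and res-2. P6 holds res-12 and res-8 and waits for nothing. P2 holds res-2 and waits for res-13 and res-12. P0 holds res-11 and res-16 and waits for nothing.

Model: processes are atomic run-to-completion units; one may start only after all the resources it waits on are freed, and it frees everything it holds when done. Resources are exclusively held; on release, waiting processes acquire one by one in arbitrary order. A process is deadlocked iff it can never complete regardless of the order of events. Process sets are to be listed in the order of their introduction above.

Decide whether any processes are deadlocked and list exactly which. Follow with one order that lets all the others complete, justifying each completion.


The deadlocked set is P7, P1 and P5.
Key observation: the wait chain closes on itself along P7 -> P5 -> P7; P1 waits into the deadlock from upstream.
A valid finishing order for the others: P0, P8, P3, P6, P4, P2.
Step-by-step check:
  P0: no waits; runs immediately, freeing res-11 and res-16
  P8: no waits; runs immediately, freeing res-7 and res-1
  P3: no waits; runs immediately, freeing res-5 and res-18
  P6: no waits; runs immediately, freeing res-12 and res-8
  P4: no waits; runs immediately, freeing res-13
  P2 waits on res-13 and res-12 — all released -> runs and releases res-2


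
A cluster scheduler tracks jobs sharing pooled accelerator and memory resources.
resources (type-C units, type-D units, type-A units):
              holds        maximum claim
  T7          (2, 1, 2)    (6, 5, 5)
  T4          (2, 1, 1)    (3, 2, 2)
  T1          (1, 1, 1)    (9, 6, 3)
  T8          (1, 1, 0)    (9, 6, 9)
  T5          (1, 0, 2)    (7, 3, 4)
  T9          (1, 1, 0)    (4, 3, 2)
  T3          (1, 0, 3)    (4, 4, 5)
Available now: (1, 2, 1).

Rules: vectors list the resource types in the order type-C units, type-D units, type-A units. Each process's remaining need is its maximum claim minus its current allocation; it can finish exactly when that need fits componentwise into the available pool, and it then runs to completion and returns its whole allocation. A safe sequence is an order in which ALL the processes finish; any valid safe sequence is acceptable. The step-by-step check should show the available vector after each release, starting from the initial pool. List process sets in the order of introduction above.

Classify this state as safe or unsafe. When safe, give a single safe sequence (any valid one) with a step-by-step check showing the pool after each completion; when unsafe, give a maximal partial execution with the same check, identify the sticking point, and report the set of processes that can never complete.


SAFE. One safe sequence: T4, T9, T3, T7, T5, T8, T1.
Key observation: at T4 the run first touches a limit — (1, 1, 1) against (1, 2, 1), exact on a resource it actually requests.
Check, step by step:
  pool = (1, 2, 1)
  T4 needs (1, 1, 1) <= (1, 2, 1) -> finishes; pool += (2, 1, 1) = (3, 3, 2)
  T9 needs (3, 2, 2) <= (3, 3, 2) -> finishes; pool += (1, 1, 0) = (4, 4, 2)
  T3 needs (3, 4, 2) <= (4, 4, 2) -> finishes; pool += (1, 0, 3) = (5, 4, 5)
  T7 needs (4, 4, 3) <= (5, 4, 5) -> finishes; pool += (2, 1, 2) = (7, 5, 7)
  T5 needs (6, 3, 2) <= (7, 5, 7) -> finishes; pool += (1, 0, 2) = (8, 5, 9)
  T8 needs (8, 5, 9) <= (8, 5, 9) -> finishes; pool += (1, 1, 0) = (9, 6, 9)
  T1 needs (8, 5, 2) <= (9, 6, 9) -> finishes; pool += (1, 1, 1) = (10, 7, 10)
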